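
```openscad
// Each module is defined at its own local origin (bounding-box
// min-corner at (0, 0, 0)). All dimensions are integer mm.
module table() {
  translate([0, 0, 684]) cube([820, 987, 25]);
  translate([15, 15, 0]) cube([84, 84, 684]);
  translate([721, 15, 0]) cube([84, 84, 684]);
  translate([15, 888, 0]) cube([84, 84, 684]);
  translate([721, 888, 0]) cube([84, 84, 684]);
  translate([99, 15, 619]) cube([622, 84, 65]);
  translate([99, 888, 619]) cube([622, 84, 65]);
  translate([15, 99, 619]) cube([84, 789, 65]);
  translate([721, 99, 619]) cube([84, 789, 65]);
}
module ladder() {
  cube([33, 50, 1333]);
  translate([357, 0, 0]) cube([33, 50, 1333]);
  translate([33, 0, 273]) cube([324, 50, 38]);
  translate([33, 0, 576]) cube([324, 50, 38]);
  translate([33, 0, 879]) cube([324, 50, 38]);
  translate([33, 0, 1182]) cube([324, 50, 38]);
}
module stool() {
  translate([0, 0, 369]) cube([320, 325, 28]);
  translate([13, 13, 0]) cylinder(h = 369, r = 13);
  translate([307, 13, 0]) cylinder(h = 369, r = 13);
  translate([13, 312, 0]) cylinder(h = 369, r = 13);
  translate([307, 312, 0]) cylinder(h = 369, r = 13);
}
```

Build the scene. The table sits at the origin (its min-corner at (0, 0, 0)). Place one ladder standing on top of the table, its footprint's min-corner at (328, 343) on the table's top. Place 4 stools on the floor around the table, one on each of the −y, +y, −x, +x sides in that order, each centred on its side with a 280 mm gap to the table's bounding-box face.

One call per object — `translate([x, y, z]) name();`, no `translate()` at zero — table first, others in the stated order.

table();
translate([328, 343, 709]) ladder();
translate([250, -605, 0]) stool();
translate([250, 1267, 0]) stool();
translate([-600, 331, 0]) stool();
translate([1100, 331, 0]) stool();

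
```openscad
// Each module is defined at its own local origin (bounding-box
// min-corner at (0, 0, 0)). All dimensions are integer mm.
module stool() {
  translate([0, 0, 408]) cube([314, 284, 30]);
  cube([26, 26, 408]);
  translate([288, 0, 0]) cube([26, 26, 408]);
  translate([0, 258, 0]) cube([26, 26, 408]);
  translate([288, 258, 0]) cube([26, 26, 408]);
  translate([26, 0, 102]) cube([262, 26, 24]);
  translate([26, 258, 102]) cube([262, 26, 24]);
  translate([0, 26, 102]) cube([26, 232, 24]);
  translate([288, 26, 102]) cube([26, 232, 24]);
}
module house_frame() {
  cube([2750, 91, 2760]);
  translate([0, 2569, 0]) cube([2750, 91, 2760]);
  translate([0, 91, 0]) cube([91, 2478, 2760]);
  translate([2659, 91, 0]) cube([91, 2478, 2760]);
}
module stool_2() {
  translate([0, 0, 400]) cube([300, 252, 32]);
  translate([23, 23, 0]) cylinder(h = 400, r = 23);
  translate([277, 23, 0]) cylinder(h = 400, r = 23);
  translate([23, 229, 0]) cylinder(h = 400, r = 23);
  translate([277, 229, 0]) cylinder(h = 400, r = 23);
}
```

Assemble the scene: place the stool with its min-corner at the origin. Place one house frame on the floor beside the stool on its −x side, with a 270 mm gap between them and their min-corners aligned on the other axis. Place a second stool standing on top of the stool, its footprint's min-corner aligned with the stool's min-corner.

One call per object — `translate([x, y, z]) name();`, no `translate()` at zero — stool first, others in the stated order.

stool();
translate([-3020, 0, 0]) house_frame();
translate([0, 0, 438]) stool_2();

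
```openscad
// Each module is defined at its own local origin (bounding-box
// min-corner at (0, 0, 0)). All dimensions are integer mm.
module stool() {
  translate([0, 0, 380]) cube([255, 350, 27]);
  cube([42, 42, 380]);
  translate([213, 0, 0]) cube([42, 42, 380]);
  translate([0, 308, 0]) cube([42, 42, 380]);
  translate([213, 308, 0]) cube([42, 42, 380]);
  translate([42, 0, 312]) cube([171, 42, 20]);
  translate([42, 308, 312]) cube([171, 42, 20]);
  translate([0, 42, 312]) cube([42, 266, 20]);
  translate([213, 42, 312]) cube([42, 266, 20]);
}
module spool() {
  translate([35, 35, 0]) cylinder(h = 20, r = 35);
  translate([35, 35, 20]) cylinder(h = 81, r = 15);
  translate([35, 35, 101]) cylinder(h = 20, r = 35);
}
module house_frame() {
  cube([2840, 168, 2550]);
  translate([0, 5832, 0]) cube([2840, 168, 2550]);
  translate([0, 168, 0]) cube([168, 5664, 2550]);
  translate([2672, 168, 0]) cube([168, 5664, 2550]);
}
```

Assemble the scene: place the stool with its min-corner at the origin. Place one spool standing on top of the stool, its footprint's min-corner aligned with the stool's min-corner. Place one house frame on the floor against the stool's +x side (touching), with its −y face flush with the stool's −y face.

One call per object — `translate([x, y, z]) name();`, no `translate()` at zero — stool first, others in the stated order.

stool();
translate([0, 0, 407]) spool();
translate([255, 0, 0]) house_frame();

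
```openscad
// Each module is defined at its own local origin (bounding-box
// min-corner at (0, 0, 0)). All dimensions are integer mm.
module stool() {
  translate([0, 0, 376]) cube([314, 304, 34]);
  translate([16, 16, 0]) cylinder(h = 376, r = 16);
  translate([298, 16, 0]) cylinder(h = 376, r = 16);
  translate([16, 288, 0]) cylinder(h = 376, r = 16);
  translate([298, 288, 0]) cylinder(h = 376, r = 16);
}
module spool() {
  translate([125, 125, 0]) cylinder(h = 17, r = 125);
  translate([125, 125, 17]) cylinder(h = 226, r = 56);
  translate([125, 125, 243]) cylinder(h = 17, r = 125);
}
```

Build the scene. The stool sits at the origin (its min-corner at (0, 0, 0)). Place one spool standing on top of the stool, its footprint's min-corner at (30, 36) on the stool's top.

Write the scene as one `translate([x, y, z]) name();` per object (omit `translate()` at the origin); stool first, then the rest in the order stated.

stool();
translate([30, 36, 410]) spool();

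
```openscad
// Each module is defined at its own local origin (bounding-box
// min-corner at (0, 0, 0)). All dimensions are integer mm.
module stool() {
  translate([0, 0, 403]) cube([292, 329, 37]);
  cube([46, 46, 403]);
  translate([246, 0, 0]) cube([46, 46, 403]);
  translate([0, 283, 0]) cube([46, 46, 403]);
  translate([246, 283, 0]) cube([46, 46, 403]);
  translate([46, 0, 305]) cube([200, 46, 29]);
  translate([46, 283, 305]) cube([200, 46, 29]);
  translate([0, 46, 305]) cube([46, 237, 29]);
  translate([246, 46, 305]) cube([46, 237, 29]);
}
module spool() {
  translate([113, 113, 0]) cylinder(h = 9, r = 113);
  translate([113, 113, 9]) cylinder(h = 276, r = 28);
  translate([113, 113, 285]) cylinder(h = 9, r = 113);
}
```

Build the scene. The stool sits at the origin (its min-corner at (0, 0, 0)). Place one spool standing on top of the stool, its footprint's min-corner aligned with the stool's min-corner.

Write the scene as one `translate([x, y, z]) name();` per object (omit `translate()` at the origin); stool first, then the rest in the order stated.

stool();
translate([0, 0, 440]) spool();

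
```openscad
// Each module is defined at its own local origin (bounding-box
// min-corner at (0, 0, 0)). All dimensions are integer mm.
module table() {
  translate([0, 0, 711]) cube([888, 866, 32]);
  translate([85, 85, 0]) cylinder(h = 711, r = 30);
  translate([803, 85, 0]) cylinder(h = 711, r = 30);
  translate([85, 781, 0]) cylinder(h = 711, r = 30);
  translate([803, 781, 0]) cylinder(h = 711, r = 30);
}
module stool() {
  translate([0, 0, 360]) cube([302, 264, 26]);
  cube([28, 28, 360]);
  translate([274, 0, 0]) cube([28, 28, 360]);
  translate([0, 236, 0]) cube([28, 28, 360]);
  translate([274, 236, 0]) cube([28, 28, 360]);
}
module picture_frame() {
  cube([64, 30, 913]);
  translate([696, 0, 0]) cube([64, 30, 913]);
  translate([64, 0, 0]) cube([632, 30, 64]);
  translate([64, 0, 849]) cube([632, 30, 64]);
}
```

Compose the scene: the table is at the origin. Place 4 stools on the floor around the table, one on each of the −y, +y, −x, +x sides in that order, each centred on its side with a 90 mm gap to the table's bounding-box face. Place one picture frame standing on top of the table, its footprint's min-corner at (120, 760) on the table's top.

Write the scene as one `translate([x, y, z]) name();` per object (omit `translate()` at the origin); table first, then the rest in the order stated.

table();
translate([293, -354, 0]) stool();
translate([293, 956, 0]) stool();
translate([-392, 301, 0]) stool();
translate([978, 301, 0]) stool();
translate([120, 760, 743]) picture_frame();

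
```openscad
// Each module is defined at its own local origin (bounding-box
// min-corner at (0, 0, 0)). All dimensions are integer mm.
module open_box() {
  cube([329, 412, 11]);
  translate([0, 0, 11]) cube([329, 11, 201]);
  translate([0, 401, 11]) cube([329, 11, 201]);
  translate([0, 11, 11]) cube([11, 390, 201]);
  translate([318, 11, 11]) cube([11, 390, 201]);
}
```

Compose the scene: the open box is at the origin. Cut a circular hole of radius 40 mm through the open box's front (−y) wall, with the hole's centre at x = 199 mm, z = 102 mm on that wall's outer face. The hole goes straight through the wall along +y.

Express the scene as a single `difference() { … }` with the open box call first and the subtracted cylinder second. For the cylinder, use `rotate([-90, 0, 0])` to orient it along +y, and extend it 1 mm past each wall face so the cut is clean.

difference() {
  open_box();
  translate([199, -1, 102]) rotate([-90, 0, 0]) cylinder(h = 13, r = 40);
}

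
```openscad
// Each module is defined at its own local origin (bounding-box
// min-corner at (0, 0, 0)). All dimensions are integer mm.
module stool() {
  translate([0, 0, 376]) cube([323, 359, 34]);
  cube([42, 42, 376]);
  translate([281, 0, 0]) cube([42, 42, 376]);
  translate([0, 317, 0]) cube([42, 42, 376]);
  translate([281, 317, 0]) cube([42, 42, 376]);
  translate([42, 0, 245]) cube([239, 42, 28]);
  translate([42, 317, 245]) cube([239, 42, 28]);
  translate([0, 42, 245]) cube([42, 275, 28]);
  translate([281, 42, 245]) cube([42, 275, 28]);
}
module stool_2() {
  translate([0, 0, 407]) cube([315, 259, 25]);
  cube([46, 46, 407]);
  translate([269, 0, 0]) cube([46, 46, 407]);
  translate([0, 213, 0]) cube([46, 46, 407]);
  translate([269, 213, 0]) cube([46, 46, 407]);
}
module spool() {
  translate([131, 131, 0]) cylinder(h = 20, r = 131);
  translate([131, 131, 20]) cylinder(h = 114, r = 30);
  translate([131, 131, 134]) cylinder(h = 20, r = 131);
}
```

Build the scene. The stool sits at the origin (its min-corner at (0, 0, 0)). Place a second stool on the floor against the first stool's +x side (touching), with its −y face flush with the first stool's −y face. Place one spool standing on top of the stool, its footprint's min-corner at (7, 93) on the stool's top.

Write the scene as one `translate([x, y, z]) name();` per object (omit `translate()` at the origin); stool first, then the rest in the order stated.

stool();
translate([323, 0, 0]) stool_2();
translate([7, 93, 410]) spool();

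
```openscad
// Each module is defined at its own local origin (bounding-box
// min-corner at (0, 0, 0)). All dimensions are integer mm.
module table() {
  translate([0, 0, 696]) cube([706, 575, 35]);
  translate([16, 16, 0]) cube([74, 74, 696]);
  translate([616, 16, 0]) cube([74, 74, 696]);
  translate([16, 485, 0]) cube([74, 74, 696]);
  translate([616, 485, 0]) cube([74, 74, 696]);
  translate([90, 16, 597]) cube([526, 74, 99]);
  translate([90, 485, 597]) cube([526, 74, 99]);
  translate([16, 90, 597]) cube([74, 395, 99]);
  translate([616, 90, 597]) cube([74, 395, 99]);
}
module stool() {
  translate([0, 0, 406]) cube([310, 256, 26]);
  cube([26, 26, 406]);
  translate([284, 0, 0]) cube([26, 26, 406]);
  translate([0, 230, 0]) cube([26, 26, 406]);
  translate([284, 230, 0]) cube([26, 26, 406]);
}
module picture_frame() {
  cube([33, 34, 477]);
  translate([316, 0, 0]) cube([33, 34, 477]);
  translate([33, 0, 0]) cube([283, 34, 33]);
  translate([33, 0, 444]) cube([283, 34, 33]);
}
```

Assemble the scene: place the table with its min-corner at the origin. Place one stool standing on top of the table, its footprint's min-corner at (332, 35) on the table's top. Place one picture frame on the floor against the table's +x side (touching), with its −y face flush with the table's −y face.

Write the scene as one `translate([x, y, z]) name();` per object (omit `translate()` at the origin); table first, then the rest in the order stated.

table();
translate([332, 35, 731]) stool();
translate([706, 0, 0]) picture_frame();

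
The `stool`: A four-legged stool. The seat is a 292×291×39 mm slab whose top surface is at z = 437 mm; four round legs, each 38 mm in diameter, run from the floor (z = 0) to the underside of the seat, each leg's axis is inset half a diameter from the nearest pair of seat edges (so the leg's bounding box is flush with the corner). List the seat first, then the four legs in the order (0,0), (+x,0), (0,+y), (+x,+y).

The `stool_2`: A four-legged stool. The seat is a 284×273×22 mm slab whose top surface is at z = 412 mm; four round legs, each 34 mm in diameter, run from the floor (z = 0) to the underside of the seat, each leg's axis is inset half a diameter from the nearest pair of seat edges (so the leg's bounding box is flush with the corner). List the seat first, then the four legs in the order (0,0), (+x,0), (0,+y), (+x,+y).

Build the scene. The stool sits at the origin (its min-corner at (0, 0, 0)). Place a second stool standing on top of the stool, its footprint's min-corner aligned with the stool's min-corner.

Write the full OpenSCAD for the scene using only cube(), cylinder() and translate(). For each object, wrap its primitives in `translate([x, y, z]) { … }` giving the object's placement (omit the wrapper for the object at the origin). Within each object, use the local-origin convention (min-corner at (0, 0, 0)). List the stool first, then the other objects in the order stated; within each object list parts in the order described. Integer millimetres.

translate([0, 0, 398]) cube([292, 291, 39]);
translate([19, 19, 0]) cylinder(h = 398, r = 19);
translate([273, 19, 0]) cylinder(h = 398, r = 19);
translate([19, 272, 0]) cylinder(h = 398, r = 19);
translate([273, 272, 0]) cylinder(h = 398, r = 19);
translate([0, 0, 437]) {
  translate([0, 0, 390]) cube([284, 273, 22]);
  translate([17, 17, 0]) cylinder(h = 390, r = 17);
  translate([267, 17, 0]) cylinder(h = 390, r = 17);
  translate([17, 256, 0]) cylinder(h = 390, r = 17);
  translate([267, 256, 0]) cylinder(h = 390, r = 17);
}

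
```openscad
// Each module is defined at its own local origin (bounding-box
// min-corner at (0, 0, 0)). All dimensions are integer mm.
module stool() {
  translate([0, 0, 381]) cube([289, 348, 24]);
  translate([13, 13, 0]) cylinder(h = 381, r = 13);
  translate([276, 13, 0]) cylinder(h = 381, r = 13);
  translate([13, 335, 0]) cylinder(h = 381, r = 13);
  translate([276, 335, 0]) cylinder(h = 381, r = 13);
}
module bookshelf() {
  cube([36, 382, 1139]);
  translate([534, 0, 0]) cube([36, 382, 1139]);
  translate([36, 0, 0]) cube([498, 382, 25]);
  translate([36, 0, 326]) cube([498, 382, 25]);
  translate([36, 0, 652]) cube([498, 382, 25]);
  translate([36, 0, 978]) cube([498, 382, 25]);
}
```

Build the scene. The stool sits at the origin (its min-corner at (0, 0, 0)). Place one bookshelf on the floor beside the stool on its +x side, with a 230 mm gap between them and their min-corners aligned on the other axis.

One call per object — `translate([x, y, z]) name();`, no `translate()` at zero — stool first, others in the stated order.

stool();
translate([519, 0, 0]) bookshelf();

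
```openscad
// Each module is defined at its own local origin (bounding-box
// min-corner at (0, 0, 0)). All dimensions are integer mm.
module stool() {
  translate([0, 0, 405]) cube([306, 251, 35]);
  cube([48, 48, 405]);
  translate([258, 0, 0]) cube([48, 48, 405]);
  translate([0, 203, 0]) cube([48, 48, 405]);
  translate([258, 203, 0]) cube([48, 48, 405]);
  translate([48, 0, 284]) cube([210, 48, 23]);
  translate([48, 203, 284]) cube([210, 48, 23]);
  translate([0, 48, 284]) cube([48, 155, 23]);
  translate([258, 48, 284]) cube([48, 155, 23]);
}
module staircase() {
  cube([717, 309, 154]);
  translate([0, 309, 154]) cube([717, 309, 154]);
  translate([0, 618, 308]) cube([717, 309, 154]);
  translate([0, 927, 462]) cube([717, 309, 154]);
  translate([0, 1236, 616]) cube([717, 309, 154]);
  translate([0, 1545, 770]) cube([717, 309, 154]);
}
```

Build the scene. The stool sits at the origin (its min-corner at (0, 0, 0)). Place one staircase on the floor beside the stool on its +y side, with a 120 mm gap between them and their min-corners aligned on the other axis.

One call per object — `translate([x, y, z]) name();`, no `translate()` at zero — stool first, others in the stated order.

stool();
translate([0, 371, 0]) staircase();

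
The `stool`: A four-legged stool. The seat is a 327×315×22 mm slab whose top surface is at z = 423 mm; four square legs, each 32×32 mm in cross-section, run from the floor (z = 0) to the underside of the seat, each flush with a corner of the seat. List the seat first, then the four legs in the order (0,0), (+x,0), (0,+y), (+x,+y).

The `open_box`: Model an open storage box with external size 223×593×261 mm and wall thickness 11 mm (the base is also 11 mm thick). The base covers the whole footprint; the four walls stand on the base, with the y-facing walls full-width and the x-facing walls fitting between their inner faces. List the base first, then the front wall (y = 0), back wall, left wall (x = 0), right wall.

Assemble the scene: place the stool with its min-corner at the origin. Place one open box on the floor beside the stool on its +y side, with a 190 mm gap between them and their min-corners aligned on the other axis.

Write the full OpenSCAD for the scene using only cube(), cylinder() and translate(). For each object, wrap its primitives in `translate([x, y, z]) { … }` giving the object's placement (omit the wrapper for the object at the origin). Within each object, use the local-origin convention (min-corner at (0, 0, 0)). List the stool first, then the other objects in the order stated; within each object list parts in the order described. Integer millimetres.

translate([0, 0, 401]) cube([327, 315, 22]);
cube([32, 32, 401]);
translate([295, 0, 0]) cube([32, 32, 401]);
translate([0, 283, 0]) cube([32, 32, 401]);
translate([295, 283, 0]) cube([32, 32, 401]);
translate([0, 505, 0]) {
  cube([223, 593, 11]);
  translate([0, 0, 11]) cube([223, 11, 250]);
  translate([0, 582, 11]) cube([223, 11, 250]);
  translate([0, 11, 11]) cube([11, 571, 250]);
  translate([212, 11, 11]) cube([11, 571, 250]);
}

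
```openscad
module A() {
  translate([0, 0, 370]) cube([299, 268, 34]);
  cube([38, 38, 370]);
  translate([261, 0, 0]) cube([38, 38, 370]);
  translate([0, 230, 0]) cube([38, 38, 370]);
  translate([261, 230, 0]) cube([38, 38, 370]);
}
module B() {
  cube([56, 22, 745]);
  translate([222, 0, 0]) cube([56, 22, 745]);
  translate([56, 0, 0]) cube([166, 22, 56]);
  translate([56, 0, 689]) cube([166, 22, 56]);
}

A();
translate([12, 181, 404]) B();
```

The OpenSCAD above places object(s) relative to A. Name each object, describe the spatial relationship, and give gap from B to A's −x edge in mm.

The picture frame's min-x is at 12; the stool's min-x is 0; gap = 12 mm.

A is a stool. B is a picture frame. The picture frame is on top of the stool. The gap from the picture frame to the stool's −x edge is 12 mm.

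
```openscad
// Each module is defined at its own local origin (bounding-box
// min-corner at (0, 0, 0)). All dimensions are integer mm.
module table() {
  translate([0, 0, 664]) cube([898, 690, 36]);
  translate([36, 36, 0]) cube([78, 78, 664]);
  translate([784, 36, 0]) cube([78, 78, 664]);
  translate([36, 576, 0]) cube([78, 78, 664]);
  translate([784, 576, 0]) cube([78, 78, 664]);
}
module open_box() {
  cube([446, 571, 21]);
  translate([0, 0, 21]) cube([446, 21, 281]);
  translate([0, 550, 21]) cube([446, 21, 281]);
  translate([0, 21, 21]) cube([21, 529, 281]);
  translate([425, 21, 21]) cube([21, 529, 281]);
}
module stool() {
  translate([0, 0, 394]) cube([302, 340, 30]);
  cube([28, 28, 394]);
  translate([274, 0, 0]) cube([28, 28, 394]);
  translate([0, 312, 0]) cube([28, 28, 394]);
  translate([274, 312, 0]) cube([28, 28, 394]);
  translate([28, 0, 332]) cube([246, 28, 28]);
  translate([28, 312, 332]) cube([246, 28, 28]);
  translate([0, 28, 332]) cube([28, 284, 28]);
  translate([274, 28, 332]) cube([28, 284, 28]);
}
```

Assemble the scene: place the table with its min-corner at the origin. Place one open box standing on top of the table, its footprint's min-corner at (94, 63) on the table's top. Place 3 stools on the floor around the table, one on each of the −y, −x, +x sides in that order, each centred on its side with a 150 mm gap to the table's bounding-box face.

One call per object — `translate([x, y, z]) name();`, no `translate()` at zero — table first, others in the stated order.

table();
translate([94, 63, 700]) open_box();
translate([298, -490, 0]) stool();
translate([-452, 175, 0]) stool();
translate([1048, 175, 0]) stool();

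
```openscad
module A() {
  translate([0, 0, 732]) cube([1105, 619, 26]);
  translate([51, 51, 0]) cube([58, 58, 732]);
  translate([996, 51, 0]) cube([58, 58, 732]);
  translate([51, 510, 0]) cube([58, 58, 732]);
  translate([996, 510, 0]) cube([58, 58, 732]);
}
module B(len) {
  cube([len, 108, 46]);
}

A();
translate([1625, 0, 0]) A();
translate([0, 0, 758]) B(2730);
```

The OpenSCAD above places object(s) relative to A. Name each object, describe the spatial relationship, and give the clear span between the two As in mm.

Second table starts at x = 1625; first ends at x = 1105; clear span = 1625 − 1105 = 520 mm.

A is a table. B is a beam. A beam spans the tops of two tables. The clear span between the two tables is 520 mm.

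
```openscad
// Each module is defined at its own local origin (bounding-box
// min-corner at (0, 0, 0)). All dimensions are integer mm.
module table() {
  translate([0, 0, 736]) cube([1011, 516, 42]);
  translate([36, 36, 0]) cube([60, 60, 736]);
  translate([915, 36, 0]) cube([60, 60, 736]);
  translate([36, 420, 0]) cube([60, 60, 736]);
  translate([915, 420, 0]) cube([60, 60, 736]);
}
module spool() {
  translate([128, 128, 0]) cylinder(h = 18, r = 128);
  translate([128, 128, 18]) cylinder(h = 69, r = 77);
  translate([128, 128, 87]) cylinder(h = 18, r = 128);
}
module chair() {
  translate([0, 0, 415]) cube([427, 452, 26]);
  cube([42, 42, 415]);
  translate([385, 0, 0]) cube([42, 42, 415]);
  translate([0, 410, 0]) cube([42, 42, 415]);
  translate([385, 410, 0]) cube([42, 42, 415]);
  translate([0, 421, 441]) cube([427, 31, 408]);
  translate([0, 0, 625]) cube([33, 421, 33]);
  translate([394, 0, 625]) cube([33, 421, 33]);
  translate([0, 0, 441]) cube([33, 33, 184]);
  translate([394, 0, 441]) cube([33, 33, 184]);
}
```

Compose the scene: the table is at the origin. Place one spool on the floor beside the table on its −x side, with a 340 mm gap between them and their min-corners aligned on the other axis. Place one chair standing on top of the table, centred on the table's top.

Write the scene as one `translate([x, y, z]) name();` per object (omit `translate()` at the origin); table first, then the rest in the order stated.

table();
translate([-596, 0, 0]) spool();
translate([292, 32, 778]) chair();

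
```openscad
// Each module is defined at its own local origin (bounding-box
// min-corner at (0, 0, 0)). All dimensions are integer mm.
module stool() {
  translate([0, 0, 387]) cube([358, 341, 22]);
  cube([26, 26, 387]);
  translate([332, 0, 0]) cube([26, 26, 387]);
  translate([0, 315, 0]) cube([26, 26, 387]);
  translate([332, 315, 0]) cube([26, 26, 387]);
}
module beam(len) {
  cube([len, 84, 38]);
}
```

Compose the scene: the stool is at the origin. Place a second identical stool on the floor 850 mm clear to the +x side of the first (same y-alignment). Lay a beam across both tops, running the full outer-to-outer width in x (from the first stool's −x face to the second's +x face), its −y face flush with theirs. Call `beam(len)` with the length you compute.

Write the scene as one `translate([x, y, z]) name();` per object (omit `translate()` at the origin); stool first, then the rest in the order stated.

stool();
translate([1208, 0, 0]) stool();
translate([0, 0, 409]) beam(1566);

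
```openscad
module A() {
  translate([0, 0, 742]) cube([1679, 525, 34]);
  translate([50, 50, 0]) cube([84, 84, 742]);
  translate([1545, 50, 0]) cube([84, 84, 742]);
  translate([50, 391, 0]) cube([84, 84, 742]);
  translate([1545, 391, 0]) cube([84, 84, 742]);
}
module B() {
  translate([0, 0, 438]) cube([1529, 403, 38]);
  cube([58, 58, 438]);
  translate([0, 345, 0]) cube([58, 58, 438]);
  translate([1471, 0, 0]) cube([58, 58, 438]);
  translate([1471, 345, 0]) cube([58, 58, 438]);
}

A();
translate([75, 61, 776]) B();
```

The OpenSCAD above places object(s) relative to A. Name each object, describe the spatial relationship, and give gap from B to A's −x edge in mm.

The bench's min-x is at 75; the table's min-x is 0; gap = 75 mm.

A is a table. B is a bench. The bench is on top of the table, centred. The gap from the bench to the table's −x edge is 75 mm.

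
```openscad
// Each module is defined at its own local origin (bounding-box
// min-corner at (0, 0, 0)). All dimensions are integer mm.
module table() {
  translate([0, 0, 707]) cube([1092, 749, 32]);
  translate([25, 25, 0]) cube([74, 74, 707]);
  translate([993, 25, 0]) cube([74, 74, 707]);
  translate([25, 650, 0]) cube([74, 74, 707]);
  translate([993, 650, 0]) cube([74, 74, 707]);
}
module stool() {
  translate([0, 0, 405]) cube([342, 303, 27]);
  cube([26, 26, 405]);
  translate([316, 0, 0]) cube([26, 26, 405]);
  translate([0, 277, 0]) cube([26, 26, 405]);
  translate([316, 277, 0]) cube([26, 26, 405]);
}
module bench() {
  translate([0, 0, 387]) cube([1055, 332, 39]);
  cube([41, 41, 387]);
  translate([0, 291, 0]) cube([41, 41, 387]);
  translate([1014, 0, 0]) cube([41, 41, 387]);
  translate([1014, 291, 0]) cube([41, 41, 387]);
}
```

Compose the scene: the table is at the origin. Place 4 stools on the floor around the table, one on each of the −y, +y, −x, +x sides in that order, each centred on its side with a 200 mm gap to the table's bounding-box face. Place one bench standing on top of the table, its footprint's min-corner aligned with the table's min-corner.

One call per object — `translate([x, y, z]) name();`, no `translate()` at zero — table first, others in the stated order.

table();
translate([375, -503, 0]) stool();
translate([375, 949, 0]) stool();
translate([-542, 223, 0]) stool();
translate([1292, 223, 0]) stool();
translate([0, 0, 739]) bench();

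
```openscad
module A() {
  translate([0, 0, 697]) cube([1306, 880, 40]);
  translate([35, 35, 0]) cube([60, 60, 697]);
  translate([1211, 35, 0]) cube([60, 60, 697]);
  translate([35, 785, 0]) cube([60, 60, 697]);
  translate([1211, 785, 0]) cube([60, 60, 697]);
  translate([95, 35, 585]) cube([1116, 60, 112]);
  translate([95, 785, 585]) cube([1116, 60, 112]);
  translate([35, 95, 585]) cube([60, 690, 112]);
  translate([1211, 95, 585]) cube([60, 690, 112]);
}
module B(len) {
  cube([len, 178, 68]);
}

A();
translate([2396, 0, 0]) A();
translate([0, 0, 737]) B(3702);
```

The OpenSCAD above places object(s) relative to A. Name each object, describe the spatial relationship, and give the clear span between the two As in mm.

A is a table. B is a beam. A beam spans the tops of two tables. The clear span between the two tables is 1090 mm.

Second table starts at x = 2396; first ends at x = 1306; clear span = 2396 − 1306 = 1090 mm.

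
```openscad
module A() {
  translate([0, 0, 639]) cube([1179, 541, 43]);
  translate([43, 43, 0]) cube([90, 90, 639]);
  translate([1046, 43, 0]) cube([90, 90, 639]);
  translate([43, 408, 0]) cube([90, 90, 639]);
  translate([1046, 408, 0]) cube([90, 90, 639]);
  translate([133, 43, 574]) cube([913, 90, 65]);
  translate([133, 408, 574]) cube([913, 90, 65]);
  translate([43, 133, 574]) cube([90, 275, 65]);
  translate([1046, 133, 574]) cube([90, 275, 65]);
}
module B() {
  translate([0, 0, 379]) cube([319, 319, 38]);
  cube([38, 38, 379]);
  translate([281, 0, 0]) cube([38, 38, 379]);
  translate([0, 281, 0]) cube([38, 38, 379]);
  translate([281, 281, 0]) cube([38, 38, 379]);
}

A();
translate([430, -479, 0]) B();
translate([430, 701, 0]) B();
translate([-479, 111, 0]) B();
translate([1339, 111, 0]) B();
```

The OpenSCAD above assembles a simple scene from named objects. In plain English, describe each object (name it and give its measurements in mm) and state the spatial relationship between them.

A is a table with a 1179×541 mm rectangular top, 43 mm thick, top surface at z = 682 mm, supported by four 90×90 mm square legs, each inset 43 mm from the nearest pair of top edges, running from the floor. Four apron rails, 90 mm thick and 65 mm tall, run between adjacent legs with their top edges flush with the underside of the top and their outer faces flush with the legs' outer faces.

B is a four-legged stool. The seat is 319×319 mm, 38 mm thick, top at z = 417 mm. It stands on four square legs, each 38×38 mm in cross-section, from z = 0 to the seat underside, each flush with a corner of the seat.

Four stools sit around the table at the −y, +y, −x, +x sides.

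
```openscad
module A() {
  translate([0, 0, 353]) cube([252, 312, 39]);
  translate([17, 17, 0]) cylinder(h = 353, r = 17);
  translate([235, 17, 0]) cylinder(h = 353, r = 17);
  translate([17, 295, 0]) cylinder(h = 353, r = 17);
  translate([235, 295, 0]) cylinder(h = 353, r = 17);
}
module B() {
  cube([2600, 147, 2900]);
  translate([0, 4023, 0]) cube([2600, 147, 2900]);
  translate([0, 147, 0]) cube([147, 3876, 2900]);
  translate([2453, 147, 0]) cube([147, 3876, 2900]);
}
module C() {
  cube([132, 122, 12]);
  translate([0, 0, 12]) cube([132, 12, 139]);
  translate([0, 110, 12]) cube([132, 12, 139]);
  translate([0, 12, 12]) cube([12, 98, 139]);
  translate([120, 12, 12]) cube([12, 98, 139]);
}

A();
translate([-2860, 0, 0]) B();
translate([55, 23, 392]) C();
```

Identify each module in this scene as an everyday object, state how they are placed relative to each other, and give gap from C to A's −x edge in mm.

A is a stool. B is a house frame. C is an open box. The house frame is on the floor beside the stool on its −x side. The open box is on top of the stool. The gap from the open box to the stool's −x edge is 55 mm.

The open box's min-x is at 55; the stool's min-x is 0; gap = 55 mm.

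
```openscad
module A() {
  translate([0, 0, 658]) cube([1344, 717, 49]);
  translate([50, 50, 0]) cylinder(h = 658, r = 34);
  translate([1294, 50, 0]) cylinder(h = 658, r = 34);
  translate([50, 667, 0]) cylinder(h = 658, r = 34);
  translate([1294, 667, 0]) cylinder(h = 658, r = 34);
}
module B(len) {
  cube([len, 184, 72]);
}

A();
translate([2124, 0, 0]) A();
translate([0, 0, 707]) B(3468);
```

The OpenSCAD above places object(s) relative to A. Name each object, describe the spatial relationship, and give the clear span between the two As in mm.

A is a table. B is a beam. A beam spans the tops of two tables. The clear span between the two tables is 780 mm.

Second table starts at x = 2124; first ends at x = 1344; clear span = 2124 − 1344 = 780 mm.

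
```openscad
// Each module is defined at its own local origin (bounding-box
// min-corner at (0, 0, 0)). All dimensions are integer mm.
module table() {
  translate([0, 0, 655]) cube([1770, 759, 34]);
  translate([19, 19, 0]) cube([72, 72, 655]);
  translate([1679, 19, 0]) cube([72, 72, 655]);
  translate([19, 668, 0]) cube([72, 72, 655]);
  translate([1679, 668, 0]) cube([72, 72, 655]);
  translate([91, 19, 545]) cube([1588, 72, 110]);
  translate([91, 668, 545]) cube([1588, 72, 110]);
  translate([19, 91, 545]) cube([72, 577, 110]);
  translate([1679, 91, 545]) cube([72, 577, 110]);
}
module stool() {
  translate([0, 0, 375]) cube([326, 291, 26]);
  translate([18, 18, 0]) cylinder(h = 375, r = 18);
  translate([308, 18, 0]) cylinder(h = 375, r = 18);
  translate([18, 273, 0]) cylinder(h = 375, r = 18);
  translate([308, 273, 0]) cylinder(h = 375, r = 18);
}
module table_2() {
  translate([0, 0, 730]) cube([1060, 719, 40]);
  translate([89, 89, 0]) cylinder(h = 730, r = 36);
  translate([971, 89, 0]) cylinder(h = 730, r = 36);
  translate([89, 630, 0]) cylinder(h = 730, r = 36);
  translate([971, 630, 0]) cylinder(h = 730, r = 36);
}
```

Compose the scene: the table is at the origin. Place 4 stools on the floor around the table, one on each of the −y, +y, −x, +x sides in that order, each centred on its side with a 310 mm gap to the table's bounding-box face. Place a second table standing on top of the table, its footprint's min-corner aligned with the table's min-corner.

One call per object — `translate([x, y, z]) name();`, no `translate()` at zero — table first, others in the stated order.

table();
translate([722, -601, 0]) stool();
translate([722, 1069, 0]) stool();
translate([-636, 234, 0]) stool();
translate([2080, 234, 0]) stool();
translate([0, 0, 689]) table_2();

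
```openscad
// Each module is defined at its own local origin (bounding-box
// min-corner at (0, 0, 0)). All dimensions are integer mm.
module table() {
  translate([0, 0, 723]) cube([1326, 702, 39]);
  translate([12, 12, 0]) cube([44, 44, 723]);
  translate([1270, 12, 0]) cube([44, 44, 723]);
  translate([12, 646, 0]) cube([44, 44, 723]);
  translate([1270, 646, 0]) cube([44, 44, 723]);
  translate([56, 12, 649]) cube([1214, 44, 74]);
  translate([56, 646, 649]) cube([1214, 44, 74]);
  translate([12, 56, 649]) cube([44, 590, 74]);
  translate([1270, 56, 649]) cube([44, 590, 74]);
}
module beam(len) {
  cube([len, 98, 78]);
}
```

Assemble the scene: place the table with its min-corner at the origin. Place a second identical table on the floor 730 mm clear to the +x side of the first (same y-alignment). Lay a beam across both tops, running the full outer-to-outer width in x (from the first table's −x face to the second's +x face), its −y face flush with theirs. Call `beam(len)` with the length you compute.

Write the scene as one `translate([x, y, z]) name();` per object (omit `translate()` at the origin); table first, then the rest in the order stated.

table();
translate([2056, 0, 0]) table();
translate([0, 0, 762]) beam(3382);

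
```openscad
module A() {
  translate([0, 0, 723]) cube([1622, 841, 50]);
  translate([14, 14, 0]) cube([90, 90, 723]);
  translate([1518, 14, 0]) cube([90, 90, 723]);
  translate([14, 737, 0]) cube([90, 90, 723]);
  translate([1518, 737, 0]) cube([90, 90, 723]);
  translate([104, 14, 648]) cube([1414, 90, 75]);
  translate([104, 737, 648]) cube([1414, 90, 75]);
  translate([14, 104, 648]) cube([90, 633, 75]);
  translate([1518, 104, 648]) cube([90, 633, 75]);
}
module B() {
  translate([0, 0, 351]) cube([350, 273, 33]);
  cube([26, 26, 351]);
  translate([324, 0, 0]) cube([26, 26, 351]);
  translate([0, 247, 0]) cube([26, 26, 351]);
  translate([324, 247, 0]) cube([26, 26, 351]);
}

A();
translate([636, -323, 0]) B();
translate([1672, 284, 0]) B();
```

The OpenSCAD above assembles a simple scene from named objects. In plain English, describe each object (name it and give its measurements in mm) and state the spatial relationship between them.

A is a table with a 1622×841 mm rectangular top, 50 mm thick, top surface at z = 773 mm, supported by four 90×90 mm square legs, each inset 14 mm from the nearest pair of top edges, running from the floor. Four apron rails, 90 mm thick and 75 mm tall, run between adjacent legs with their top edges flush with the underside of the top and their outer faces flush with the legs' outer faces.

B is a four-legged stool. The seat is 350×273 mm, 33 mm thick, top at z = 384 mm. It stands on four square legs, each 26×26 mm in cross-section, from z = 0 to the seat underside, each flush with a corner of the seat.

Two stools sit around the table at the −y, +x sides.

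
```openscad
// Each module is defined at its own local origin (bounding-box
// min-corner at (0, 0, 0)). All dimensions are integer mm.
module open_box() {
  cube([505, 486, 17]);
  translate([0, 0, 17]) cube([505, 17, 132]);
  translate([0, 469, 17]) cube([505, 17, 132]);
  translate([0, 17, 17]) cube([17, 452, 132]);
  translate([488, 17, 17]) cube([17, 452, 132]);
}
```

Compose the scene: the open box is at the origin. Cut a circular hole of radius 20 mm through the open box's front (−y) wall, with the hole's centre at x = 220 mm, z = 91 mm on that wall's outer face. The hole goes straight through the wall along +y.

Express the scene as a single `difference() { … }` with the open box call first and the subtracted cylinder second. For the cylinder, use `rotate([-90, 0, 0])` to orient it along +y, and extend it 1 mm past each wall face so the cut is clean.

difference() {
  open_box();
  translate([220, -1, 91]) rotate([-90, 0, 0]) cylinder(h = 19, r = 20);
}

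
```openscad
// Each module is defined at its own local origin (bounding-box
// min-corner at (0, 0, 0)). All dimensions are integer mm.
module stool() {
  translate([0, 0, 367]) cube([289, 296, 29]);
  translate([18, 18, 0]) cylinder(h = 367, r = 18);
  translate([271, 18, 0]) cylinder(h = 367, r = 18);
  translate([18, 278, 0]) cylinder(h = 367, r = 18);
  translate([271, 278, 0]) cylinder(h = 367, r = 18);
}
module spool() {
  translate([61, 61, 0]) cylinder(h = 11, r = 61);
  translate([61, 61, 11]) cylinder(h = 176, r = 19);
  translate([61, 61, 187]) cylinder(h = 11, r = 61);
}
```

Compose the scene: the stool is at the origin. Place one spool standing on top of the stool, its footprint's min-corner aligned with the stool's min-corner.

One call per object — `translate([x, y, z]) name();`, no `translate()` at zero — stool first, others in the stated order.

stool();
translate([0, 0, 396]) spool();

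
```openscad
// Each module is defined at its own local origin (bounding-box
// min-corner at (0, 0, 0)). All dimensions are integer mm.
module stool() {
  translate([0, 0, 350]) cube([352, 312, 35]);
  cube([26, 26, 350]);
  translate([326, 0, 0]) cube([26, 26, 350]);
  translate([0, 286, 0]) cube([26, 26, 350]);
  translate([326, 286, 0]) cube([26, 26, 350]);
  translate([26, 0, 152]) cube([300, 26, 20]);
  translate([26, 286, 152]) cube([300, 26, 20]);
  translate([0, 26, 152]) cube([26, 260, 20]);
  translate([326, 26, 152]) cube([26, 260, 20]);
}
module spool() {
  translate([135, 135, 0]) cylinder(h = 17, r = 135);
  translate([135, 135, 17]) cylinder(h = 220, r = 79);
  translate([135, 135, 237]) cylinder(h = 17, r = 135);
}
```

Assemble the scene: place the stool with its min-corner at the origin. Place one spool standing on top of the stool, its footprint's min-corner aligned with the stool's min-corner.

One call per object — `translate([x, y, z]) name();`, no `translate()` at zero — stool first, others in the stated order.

stool();
translate([0, 0, 385]) spool();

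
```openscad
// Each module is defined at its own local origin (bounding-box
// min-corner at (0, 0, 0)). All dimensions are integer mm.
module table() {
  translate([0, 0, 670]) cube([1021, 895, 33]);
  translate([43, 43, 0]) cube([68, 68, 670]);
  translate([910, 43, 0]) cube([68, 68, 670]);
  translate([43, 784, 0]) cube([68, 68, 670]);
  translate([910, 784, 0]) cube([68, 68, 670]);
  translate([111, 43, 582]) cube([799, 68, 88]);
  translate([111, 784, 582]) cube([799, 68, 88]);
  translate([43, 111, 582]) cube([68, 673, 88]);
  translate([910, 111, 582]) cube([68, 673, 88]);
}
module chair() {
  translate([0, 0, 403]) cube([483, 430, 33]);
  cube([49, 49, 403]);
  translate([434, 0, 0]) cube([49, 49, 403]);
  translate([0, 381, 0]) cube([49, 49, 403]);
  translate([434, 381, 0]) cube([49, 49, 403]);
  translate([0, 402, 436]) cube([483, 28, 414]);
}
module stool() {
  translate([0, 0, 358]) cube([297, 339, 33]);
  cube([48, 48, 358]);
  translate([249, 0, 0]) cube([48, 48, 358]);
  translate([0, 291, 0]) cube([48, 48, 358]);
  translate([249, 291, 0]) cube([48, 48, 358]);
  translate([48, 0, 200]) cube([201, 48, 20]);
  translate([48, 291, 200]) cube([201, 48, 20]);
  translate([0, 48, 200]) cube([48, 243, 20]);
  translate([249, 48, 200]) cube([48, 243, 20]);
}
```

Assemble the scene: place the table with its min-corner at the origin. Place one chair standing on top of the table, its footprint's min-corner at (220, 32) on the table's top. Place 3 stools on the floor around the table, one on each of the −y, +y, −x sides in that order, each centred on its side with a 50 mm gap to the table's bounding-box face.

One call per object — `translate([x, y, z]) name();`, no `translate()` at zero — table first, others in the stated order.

table();
translate([220, 32, 703]) chair();
translate([362, -389, 0]) stool();
translate([362, 945, 0]) stool();
translate([-347, 278, 0]) stool();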